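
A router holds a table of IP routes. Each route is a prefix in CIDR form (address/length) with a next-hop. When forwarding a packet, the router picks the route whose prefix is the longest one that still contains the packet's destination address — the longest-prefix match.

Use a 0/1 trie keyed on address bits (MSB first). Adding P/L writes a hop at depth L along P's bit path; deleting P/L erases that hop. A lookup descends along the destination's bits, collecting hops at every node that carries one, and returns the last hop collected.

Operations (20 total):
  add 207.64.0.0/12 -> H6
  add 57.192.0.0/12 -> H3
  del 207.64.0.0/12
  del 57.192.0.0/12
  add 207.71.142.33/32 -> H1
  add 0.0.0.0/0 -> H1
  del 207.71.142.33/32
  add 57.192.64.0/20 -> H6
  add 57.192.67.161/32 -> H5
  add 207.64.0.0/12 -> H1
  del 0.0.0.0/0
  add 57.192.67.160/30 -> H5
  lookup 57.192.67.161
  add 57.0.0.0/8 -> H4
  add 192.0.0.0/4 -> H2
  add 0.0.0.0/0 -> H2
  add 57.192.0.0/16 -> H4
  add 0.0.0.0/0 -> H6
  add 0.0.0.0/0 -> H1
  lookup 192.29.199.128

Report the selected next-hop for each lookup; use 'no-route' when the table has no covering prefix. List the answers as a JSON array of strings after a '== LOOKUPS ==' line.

Trace:
  add 207.64.0.0/12 -> H6 at depth 12
  add 57.192.0.0/12 -> H3 at depth 12
  - 207.64.0.0/12 clear@12
  - 57.192.0.0/12 clear@12
  add 207.71.142.33/32 -> H1 at depth 32
  add 0.0.0.0/0 -> H1 at depth 0
  - 207.71.142.33/32 clear@32
  add 57.192.64.0/20 -> H6 at depth 20
  add 57.192.67.161/32 -> H5 at depth 32
  add 207.64.0.0/12 -> H1 at depth 12
  - 0.0.0.0/0 clear@0
  add 57.192.67.160/30 -> H5 at depth 30
  ? 57.192.67.161  path d0:-→d1:-→d2:-→d3:-→d4:-→d5:-→d6:-→d7:-→d8:-→d9:-→d10:-→d11:-→d12:-→d13:-→d14:-→d15:-→d16:-→d17:-→d18:-→d19:-→d20:H6→d21:-→d22:-→d23:-→d24:-→d25:-→d26:-→d27:-→d28:-→d29:-→d30:H5→d31:-→d32:H5  best=H5
  add 57.0.0.0/8 -> H4 at depth 8
  add 192.0.0.0/4 -> H2 at depth 4
  add 0.0.0.0/0 -> H2 at depth 0
  add 57.192.0.0/16 -> H4 at depth 16
  add 0.0.0.0/0 -> H6 at depth 0
  add 0.0.0.0/0 -> H1 at depth 0
  ? 192.29.199.128  path d0:H1→d1:-→d2:-→d3:-→d4:H2  best=H2

== LOOKUPS ==
["H5","H2"]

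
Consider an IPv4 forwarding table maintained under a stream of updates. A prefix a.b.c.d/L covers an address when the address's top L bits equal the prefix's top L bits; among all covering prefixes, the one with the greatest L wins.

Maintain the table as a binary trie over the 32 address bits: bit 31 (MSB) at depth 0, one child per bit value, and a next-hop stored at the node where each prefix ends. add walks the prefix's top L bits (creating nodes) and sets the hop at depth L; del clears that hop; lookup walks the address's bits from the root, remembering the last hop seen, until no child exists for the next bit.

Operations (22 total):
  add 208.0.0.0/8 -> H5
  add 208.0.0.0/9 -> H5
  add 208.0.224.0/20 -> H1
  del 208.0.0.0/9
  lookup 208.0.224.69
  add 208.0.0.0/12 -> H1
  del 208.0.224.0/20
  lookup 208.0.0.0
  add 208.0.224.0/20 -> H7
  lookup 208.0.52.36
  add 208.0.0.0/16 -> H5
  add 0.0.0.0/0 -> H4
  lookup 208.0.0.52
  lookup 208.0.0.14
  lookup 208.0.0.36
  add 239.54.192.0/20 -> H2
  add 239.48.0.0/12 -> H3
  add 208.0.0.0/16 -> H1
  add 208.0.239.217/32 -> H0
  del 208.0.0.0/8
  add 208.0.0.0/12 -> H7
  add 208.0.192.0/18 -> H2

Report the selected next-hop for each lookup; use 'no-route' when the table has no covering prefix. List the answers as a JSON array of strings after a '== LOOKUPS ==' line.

Apply in order:
  add 208.0.0.0/8 -> H5 at depth 8
  add 208.0.0.0/9 -> H5 at depth 9
  add 208.0.224.0/20 -> H1 at depth 20
  del 208.0.0.0/9 (clear depth 9)
  lookup 208.0.224.69: bits 11010000000000001110 walk d0:-→d1:-→d2:-→d3:-→d4:-→d5:-→d6:-→d7:-→d8:H5→d9:-→d10:-→d11:-→d12:-→d13:-→d14:-→d15:-→d16:-→d17:-→d18:-→d19:-→d20:H1 -> H1
  add 208.0.0.0/12 -> H1 at depth 12
  del 208.0.224.0/20 (clear depth 20)
  lookup 208.0.0.0: bits 1101000000000000 walk d0:-→d1:-→d2:-→d3:-→d4:-→d5:-→d6:-→d7:-→d8:H5→d9:-→d10:-→d11:-→d12:H1→d13:-→d14:-→d15:-→d16:- -> H1
  add 208.0.224.0/20 -> H7 at depth 20
  lookup 208.0.52.36: bits 1101000000000000 walk d0:-→d1:-→d2:-→d3:-→d4:-→d5:-→d6:-→d7:-→d8:H5→d9:-→d10:-→d11:-→d12:H1→d13:-→d14:-→d15:-→d16:- -> H1
  add 208.0.0.0/16 -> H5 at depth 16
  add 0.0.0.0/0 -> H4 at depth 0
  lookup 208.0.0.52: bits 1101000000000000 walk d0:H4→d1:-→d2:-→d3:-→d4:-→d5:-→d6:-→d7:-→d8:H5→d9:-→d10:-→d11:-→d12:H1→d13:-→d14:-→d15:-→d16:H5 -> H5
  lookup 208.0.0.14: bits 1101000000000000 walk d0:H4→d1:-→d2:-→d3:-→d4:-→d5:-→d6:-→d7:-→d8:H5→d9:-→d10:-→d11:-→d12:H1→d13:-→d14:-→d15:-→d16:H5 -> H5
  lookup 208.0.0.36: bits 1101000000000000 walk d0:H4→d1:-→d2:-→d3:-→d4:-→d5:-→d6:-→d7:-→d8:H5→d9:-→d10:-→d11:-→d12:H1→d13:-→d14:-→d15:-→d16:H5 -> H5
  add 239.54.192.0/20 -> H2 at depth 20
  add 239.48.0.0/12 -> H3 at depth 12
  add 208.0.0.0/16 -> H1 at depth 16
  add 208.0.239.217/32 -> H0 at depth 32
  del 208.0.0.0/8 (clear depth 8)
  add 208.0.0.0/12 -> H7 at depth 12
  add 208.0.192.0/18 -> H2 at depth 18

== LOOKUPS ==
["H1","H1","H1","H5","H5","H5"]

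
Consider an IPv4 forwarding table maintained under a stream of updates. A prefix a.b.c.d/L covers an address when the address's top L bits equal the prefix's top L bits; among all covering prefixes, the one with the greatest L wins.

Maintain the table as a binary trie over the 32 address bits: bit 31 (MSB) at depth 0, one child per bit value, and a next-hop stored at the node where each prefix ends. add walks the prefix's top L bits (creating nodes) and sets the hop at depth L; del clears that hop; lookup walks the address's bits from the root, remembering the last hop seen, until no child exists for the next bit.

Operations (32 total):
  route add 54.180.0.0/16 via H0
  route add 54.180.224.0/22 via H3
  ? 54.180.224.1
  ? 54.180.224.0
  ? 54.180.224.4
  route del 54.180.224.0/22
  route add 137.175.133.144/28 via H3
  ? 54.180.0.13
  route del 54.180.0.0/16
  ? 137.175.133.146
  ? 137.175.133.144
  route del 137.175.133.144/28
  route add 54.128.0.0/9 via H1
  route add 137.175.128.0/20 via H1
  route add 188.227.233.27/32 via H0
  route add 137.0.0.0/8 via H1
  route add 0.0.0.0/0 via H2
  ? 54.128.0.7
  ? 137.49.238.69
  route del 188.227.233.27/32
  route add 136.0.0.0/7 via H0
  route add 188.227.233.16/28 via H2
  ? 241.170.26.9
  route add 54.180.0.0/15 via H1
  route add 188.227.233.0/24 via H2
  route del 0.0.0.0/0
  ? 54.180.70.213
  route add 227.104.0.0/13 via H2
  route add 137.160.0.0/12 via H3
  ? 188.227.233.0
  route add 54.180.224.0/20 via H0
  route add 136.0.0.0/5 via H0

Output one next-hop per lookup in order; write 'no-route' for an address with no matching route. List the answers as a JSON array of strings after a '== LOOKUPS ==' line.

Trace:
  + 54.180.0.0/16 (H0) depth=16
  + 54.180.224.0/22 (H3) depth=22
  ? 54.180.224.1  path d0:-→d1:-→d2:-→d3:-→d4:-→d5:-→d6:-→d7:-→d8:-→d9:-→d10:-→d11:-→d12:-→d13:-→d14:-→d15:-→d16:H0→d17:-→d18:-→d19:-→d20:-→d21:-→d22:H3  best=H3
  ? 54.180.224.0  path d0:-→d1:-→d2:-→d3:-→d4:-→d5:-→d6:-→d7:-→d8:-→d9:-→d10:-→d11:-→d12:-→d13:-→d14:-→d15:-→d16:H0→d17:-→d18:-→d19:-→d20:-→d21:-→d22:H3  best=H3
  ? 54.180.224.4  path d0:-→d1:-→d2:-→d3:-→d4:-→d5:-→d6:-→d7:-→d8:-→d9:-→d10:-→d11:-→d12:-→d13:-→d14:-→d15:-→d16:H0→d17:-→d18:-→d19:-→d20:-→d21:-→d22:H3  best=H3
  - 54.180.224.0/22 clear@22
  + 137.175.133.144/28 (H3) depth=28
  ? 54.180.0.13  path d0:-→d1:-→d2:-→d3:-→d4:-→d5:-→d6:-→d7:-→d8:-→d9:-→d10:-→d11:-→d12:-→d13:-→d14:-→d15:-→d16:H0  best=H0
  - 54.180.0.0/16 clear@16
  ? 137.175.133.146  path d0:-→d1:-→d2:-→d3:-→d4:-→d5:-→d6:-→d7:-→d8:-→d9:-→d10:-→d11:-→d12:-→d13:-→d14:-→d15:-→d16:-→d17:-→d18:-→d19:-→d20:-→d21:-→d22:-→d23:-→d24:-→d25:-→d26:-→d27:-→d28:H3  best=H3
  ? 137.175.133.144  path d0:-→d1:-→d2:-→d3:-→d4:-→d5:-→d6:-→d7:-→d8:-→d9:-→d10:-→d11:-→d12:-→d13:-→d14:-→d15:-→d16:-→d17:-→d18:-→d19:-→d20:-→d21:-→d22:-→d23:-→d24:-→d25:-→d26:-→d27:-→d28:H3  best=H3
  - 137.175.133.144/28 clear@28
  + 54.128.0.0/9 (H1) depth=9
  + 137.175.128.0/20 (H1) depth=20
  + 188.227.233.27/32 (H0) depth=32
  + 137.0.0.0/8 (H1) depth=8
  + 0.0.0.0/0 (H2) depth=0
  ? 54.128.0.7  path d0:H2→d1:-→d2:-→d3:-→d4:-→d5:-→d6:-→d7:-→d8:-→d9:H1→d10:-  best=H1
  ? 137.49.238.69  path d0:H2→d1:-→d2:-→d3:-→d4:-→d5:-→d6:-→d7:-→d8:H1  best=H1
  - 188.227.233.27/32 clear@32
  + 136.0.0.0/7 (H0) depth=7
  + 188.227.233.16/28 (H2) depth=28
  ? 241.170.26.9  path d0:H2→d1:-  best=H2
  + 54.180.0.0/15 (H1) depth=15
  + 188.227.233.0/24 (H2) depth=24
  - 0.0.0.0/0 clear@0
  ? 54.180.70.213  path d0:-→d1:-→d2:-→d3:-→d4:-→d5:-→d6:-→d7:-→d8:-→d9:H1→d10:-→d11:-→d12:-→d13:-→d14:-→d15:H1→d16:-  best=H1
  + 227.104.0.0/13 (H2) depth=13
  + 137.160.0.0/12 (H3) depth=12
  ? 188.227.233.0  path d0:-→d1:-→d2:-→d3:-→d4:-→d5:-→d6:-→d7:-→d8:-→d9:-→d10:-→d11:-→d12:-→d13:-→d14:-→d15:-→d16:-→d17:-→d18:-→d19:-→d20:-→d21:-→d22:-→d23:-→d24:H2→d25:-→d26:-→d27:-  best=H2
  + 54.180.224.0/20 (H0) depth=20
  + 136.0.0.0/5 (H0) depth=5

== LOOKUPS ==
["H3","H3","H3","H0","H3","H3","H1","H1","H2","H1","H2"]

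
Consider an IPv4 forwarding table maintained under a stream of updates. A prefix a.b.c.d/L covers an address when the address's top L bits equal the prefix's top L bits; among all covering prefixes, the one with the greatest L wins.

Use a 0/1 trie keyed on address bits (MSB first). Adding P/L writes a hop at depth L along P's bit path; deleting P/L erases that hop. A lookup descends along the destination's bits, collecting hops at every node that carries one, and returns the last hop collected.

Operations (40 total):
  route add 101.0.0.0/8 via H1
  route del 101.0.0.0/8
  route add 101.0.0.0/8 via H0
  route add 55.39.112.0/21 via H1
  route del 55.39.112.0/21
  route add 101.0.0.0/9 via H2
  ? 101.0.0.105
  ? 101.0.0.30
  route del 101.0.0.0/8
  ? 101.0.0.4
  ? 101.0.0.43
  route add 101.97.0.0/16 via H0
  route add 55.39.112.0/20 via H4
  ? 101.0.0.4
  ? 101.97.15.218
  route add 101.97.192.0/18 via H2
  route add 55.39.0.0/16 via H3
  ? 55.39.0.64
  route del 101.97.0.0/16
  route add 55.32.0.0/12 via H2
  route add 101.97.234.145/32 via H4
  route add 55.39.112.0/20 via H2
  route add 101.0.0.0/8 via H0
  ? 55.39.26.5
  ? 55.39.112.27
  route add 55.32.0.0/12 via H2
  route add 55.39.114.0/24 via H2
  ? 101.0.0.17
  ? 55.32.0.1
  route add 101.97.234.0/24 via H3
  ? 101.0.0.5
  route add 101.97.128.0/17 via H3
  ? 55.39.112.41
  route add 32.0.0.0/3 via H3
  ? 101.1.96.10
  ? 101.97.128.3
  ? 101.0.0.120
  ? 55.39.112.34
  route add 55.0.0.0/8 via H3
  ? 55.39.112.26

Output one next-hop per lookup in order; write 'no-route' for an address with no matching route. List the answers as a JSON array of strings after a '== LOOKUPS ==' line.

Process each operation:
  + 101.0.0.0/8 (H1) depth=8
  - 101.0.0.0/8 clear@8
  + 101.0.0.0/8 (H0) depth=8
  + 55.39.112.0/21 (H1) depth=21
  - 55.39.112.0/21 clear@21
  + 101.0.0.0/9 (H2) depth=9
  ? 101.0.0.105  path d0:-→d1:-→d2:-→d3:-→d4:-→d5:-→d6:-→d7:-→d8:H0→d9:H2  best=H2
  ? 101.0.0.30  path d0:-→d1:-→d2:-→d3:-→d4:-→d5:-→d6:-→d7:-→d8:H0→d9:H2  best=H2
  - 101.0.0.0/8 clear@8
  ? 101.0.0.4  path d0:-→d1:-→d2:-→d3:-→d4:-→d5:-→d6:-→d7:-→d8:-→d9:H2  best=H2
  ? 101.0.0.43  path d0:-→d1:-→d2:-→d3:-→d4:-→d5:-→d6:-→d7:-→d8:-→d9:H2  best=H2
  + 101.97.0.0/16 (H0) depth=16
  + 55.39.112.0/20 (H4) depth=20
  ? 101.0.0.4  path d0:-→d1:-→d2:-→d3:-→d4:-→d5:-→d6:-→d7:-→d8:-→d9:H2  best=H2
  ? 101.97.15.218  path d0:-→d1:-→d2:-→d3:-→d4:-→d5:-→d6:-→d7:-→d8:-→d9:H2→d10:-→d11:-→d12:-→d13:-→d14:-→d15:-→d16:H0  best=H0
  + 101.97.192.0/18 (H2) depth=18
  + 55.39.0.0/16 (H3) depth=16
  ? 55.39.0.64  path d0:-→d1:-→d2:-→d3:-→d4:-→d5:-→d6:-→d7:-→d8:-→d9:-→d10:-→d11:-→d12:-→d13:-→d14:-→d15:-→d16:H3→d17:-  best=H3
  - 101.97.0.0/16 clear@16
  + 55.32.0.0/12 (H2) depth=12
  + 101.97.234.145/32 (H4) depth=32
  + 55.39.112.0/20 (H2) depth=20
  + 101.0.0.0/8 (H0) depth=8
  ? 55.39.26.5  path d0:-→d1:-→d2:-→d3:-→d4:-→d5:-→d6:-→d7:-→d8:-→d9:-→d10:-→d11:-→d12:H2→d13:-→d14:-→d15:-→d16:H3→d17:-  best=H3
  ? 55.39.112.27  path d0:-→d1:-→d2:-→d3:-→d4:-→d5:-→d6:-→d7:-→d8:-→d9:-→d10:-→d11:-→d12:H2→d13:-→d14:-→d15:-→d16:H3→d17:-→d18:-→d19:-→d20:H2→d21:-  best=H2
  + 55.32.0.0/12 (H2) depth=12
  + 55.39.114.0/24 (H2) depth=24
  ? 101.0.0.17  path d0:-→d1:-→d2:-→d3:-→d4:-→d5:-→d6:-→d7:-→d8:H0→d9:H2  best=H2
  ? 55.32.0.1  path d0:-→d1:-→d2:-→d3:-→d4:-→d5:-→d6:-→d7:-→d8:-→d9:-→d10:-→d11:-→d12:H2→d13:-  best=H2
  + 101.97.234.0/24 (H3) depth=24
  ? 101.0.0.5  path d0:-→d1:-→d2:-→d3:-→d4:-→d5:-→d6:-→d7:-→d8:H0→d9:H2  best=H2
  + 101.97.128.0/17 (H3) depth=17
  ? 55.39.112.41  path d0:-→d1:-→d2:-→d3:-→d4:-→d5:-→d6:-→d7:-→d8:-→d9:-→d10:-→d11:-→d12:H2→d13:-→d14:-→d15:-→d16:H3→d17:-→d18:-→d19:-→d20:H2→d21:-→d22:-  best=H2
  + 32.0.0.0/3 (H3) depth=3
  ? 101.1.96.10  path d0:-→d1:-→d2:-→d3:-→d4:-→d5:-→d6:-→d7:-→d8:H0→d9:H2  best=H2
  ? 101.97.128.3  path d0:-→d1:-→d2:-→d3:-→d4:-→d5:-→d6:-→d7:-→d8:H0→d9:H2→d10:-→d11:-→d12:-→d13:-→d14:-→d15:-→d16:-→d17:H3  best=H3
  ? 101.0.0.120  path d0:-→d1:-→d2:-→d3:-→d4:-→d5:-→d6:-→d7:-→d8:H0→d9:H2  best=H2
  ? 55.39.112.34  path d0:-→d1:-→d2:-→d3:H3→d4:-→d5:-→d6:-→d7:-→d8:-→d9:-→d10:-→d11:-→d12:H2→d13:-→d14:-→d15:-→d16:H3→d17:-→d18:-→d19:-→d20:H2→d21:-→d22:-  best=H2
  + 55.0.0.0/8 (H3) depth=8
  ? 55.39.112.26  path d0:-→d1:-→d2:-→d3:H3→d4:-→d5:-→d6:-→d7:-→d8:H3→d9:-→d10:-→d11:-→d12:H2→d13:-→d14:-→d15:-→d16:H3→d17:-→d18:-→d19:-→d20:H2→d21:-→d22:-  best=H2

== LOOKUPS ==
["H2","H2","H2","H2","H2","H0","H3","H3","H2","H2","H2","H2","H2","H2","H3","H2","H2","H2"]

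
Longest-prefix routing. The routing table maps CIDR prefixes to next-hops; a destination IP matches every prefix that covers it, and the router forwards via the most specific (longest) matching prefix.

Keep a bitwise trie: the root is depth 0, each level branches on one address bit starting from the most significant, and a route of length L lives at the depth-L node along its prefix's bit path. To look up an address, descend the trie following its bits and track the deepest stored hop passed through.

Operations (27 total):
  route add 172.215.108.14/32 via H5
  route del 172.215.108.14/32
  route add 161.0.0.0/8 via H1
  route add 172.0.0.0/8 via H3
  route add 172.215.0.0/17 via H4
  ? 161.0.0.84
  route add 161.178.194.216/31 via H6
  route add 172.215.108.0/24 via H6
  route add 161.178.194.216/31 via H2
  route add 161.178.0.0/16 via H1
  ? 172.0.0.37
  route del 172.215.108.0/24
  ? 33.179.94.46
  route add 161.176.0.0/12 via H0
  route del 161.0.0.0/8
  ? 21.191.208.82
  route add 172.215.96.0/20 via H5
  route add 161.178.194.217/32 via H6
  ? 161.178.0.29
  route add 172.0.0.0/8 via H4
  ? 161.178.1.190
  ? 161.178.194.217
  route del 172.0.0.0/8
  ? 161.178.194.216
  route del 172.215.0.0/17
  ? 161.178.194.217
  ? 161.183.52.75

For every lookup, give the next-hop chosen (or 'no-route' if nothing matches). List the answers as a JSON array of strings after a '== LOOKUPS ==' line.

Apply in order:
  add 172.215.108.14/32 -> H5 at depth 32
  del 172.215.108.14/32 (clear depth 32)
  add 161.0.0.0/8 -> H1 at depth 8
  add 172.0.0.0/8 -> H3 at depth 8
  add 172.215.0.0/17 -> H4 at depth 17
  Q 161.0.0.84: descend 10100001 ; hops seen [H1] ; pick H1
  add 161.178.194.216/31 -> H6 at depth 31
  add 172.215.108.0/24 -> H6 at depth 24
  add 161.178.194.216/31 -> H2 at depth 31
  add 161.178.0.0/16 -> H1 at depth 16
  Q 172.0.0.37: descend 10101100 ; hops seen [H3] ; pick H3
  del 172.215.108.0/24 (clear depth 24)
  Q 33.179.94.46: descend ε ; hops seen [∅] ; pick no-route
  add 161.176.0.0/12 -> H0 at depth 12
  del 161.0.0.0/8 (clear depth 8)
  Q 21.191.208.82: descend ε ; hops seen [∅] ; pick no-route
  add 172.215.96.0/20 -> H5 at depth 20
  add 161.178.194.217/32 -> H6 at depth 32
  Q 161.178.0.29: descend 1010000110110010 ; hops seen [H0,H1] ; pick H1
  add 172.0.0.0/8 -> H4 at depth 8
  Q 161.178.1.190: descend 1010000110110010 ; hops seen [H0,H1] ; pick H1
  Q 161.178.194.217: descend 10100001101100101100001011011001 ; hops seen [H0,H1,H2,H6] ; pick H6
  del 172.0.0.0/8 (clear depth 8)
  Q 161.178.194.216: descend 1010000110110010110000101101100 ; hops seen [H0,H1,H2] ; pick H2
  del 172.215.0.0/17 (clear depth 17)
  Q 161.178.194.217: descend 10100001101100101100001011011001 ; hops seen [H0,H1,H2,H6] ; pick H6
  Q 161.183.52.75: descend 1010000110110 ; hops seen [H0] ; pick H0

== LOOKUPS ==
["H1","H3","no-route","no-route","H1","H1","H6","H2","H6","H0"]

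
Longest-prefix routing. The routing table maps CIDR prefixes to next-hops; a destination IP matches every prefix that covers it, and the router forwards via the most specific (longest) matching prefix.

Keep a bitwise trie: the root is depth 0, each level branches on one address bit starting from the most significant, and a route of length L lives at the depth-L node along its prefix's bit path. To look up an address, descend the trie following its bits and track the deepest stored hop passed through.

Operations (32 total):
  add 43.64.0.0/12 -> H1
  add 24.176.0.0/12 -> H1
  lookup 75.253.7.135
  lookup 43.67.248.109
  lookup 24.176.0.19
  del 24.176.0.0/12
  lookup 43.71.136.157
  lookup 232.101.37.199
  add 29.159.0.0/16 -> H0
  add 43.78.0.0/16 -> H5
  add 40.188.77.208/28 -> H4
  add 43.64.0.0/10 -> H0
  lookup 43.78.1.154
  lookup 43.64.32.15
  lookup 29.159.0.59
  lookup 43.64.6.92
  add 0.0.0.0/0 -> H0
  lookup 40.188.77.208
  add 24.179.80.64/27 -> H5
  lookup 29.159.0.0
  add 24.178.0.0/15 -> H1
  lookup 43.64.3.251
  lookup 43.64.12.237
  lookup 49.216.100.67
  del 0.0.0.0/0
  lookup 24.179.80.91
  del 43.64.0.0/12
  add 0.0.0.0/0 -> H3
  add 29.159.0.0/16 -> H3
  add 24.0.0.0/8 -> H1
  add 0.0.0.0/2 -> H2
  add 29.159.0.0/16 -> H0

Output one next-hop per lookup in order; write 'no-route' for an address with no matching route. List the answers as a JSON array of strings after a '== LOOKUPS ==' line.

Apply in order:
  add 43.64.0.0/12 -> H1 at depth 12
  add 24.176.0.0/12 -> H1 at depth 12
  Q 75.253.7.135: descend 0 ; hops seen [∅] ; pick no-route
  Q 43.67.248.109: descend 001010110100 ; hops seen [H1] ; pick H1
  Q 24.176.0.19: descend 000110001011 ; hops seen [H1] ; pick H1
  del 24.176.0.0/12 (clear depth 12)
  Q 43.71.136.157: descend 001010110100 ; hops seen [H1] ; pick H1
  Q 232.101.37.199: descend ε ; hops seen [∅] ; pick no-route
  add 29.159.0.0/16 -> H0 at depth 16
  add 43.78.0.0/16 -> H5 at depth 16
  add 40.188.77.208/28 -> H4 at depth 28
  add 43.64.0.0/10 -> H0 at depth 10
  Q 43.78.1.154: descend 0010101101001110 ; hops seen [H0,H1,H5] ; pick H5
  Q 43.64.32.15: descend 001010110100 ; hops seen [H0,H1] ; pick H1
  Q 29.159.0.59: descend 0001110110011111 ; hops seen [H0] ; pick H0
  Q 43.64.6.92: descend 001010110100 ; hops seen [H0,H1] ; pick H1
  add 0.0.0.0/0 -> H0 at depth 0
  Q 40.188.77.208: descend 0010100010111100010011011101 ; hops seen [H0,H4] ; pick H4
  add 24.179.80.64/27 -> H5 at depth 27
  Q 29.159.0.0: descend 0001110110011111 ; hops seen [H0,H0] ; pick H0
  add 24.178.0.0/15 -> H1 at depth 15
  Q 43.64.3.251: descend 001010110100 ; hops seen [H0,H0,H1] ; pick H1
  Q 43.64.12.237: descend 001010110100 ; hops seen [H0,H0,H1] ; pick H1
  Q 49.216.100.67: descend 001 ; hops seen [H0] ; pick H0
  del 0.0.0.0/0 (clear depth 0)
  Q 24.179.80.91: descend 000110001011001101010000010 ; hops seen [H1,H5] ; pick H5
  del 43.64.0.0/12 (clear depth 12)
  add 0.0.0.0/0 -> H3 at depth 0
  add 29.159.0.0/16 -> H3 at depth 16
  add 24.0.0.0/8 -> H1 at depth 8
  add 0.0.0.0/2 -> H2 at depth 2
  add 29.159.0.0/16 -> H0 at depth 16

== LOOKUPS ==
["no-route","H1","H1","H1","no-route","H5","H1","H0","H1","H4","H0","H1","H1","H0","H5"]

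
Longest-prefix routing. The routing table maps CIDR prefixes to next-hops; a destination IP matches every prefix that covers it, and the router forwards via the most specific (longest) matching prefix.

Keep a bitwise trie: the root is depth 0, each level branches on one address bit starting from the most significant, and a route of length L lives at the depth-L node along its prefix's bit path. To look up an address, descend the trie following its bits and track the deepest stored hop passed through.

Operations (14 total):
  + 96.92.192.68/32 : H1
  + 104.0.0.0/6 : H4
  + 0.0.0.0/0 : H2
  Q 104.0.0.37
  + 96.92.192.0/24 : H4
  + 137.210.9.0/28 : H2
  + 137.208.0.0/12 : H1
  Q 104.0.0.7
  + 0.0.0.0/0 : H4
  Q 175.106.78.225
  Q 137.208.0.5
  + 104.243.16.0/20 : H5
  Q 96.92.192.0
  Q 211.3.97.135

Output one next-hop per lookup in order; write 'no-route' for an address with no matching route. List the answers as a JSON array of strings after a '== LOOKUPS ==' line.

Apply in order:
  add 96.92.192.68/32 -> H1 at depth 32
  add 104.0.0.0/6 -> H4 at depth 6
  add 0.0.0.0/0 -> H2 at depth 0
  lookup 104.0.0.37: bits 011010 walk d0:H2→d1:-→d2:-→d3:-→d4:-→d5:-→d6:H4 -> H4
  add 96.92.192.0/24 -> H4 at depth 24
  add 137.210.9.0/28 -> H2 at depth 28
  add 137.208.0.0/12 -> H1 at depth 12
  lookup 104.0.0.7: bits 011010 walk d0:H2→d1:-→d2:-→d3:-→d4:-→d5:-→d6:H4 -> H4
  add 0.0.0.0/0 -> H4 at depth 0
  lookup 175.106.78.225: bits 10 walk d0:H4→d1:-→d2:- -> H4
  lookup 137.208.0.5: bits 10001001110100 walk d0:H4→d1:-→d2:-→d3:-→d4:-→d5:-→d6:-→d7:-→d8:-→d9:-→d10:-→d11:-→d12:H1→d13:-→d14:- -> H1
  add 104.243.16.0/20 -> H5 at depth 20
  lookup 96.92.192.0: bits 0110000001011100110000000 walk d0:H4→d1:-→d2:-→d3:-→d4:-→d5:-→d6:-→d7:-→d8:-→d9:-→d10:-→d11:-→d12:-→d13:-→d14:-→d15:-→d16:-→d17:-→d18:-→d19:-→d20:-→d21:-→d22:-→d23:-→d24:H4→d25:- -> H4
  lookup 211.3.97.135: bits 1 walk d0:H4→d1:- -> H4

== LOOKUPS ==
["H4","H4","H4","H1","H4","H4"]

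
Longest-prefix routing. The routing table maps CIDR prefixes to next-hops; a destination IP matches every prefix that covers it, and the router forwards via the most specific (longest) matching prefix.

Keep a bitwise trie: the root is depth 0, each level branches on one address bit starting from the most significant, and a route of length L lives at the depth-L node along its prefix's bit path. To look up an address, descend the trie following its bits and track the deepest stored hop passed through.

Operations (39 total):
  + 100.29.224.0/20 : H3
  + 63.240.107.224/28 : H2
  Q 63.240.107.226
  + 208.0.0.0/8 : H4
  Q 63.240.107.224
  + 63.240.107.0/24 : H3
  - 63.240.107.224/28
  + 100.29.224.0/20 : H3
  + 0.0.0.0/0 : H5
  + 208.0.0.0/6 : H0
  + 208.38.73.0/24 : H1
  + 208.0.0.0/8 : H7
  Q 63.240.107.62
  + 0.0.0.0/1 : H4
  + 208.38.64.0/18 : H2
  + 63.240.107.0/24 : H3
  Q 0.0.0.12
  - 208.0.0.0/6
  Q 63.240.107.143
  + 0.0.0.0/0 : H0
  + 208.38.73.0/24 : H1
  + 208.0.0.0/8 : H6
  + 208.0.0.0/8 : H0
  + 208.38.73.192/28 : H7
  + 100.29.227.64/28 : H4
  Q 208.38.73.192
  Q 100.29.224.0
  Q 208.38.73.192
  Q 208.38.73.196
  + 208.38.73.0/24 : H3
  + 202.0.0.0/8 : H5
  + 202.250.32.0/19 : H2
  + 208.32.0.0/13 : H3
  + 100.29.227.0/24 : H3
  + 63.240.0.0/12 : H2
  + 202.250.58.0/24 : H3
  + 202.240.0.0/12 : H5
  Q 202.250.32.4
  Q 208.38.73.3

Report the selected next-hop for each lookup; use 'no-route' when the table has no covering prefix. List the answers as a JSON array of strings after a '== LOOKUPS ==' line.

Apply in order:
  add 100.29.224.0/20 -> H3 at depth 20
  add 63.240.107.224/28 -> H2 at depth 28
  ? 63.240.107.226  path d0:-→d1:-→d2:-→d3:-→d4:-→d5:-→d6:-→d7:-→d8:-→d9:-→d10:-→d11:-→d12:-→d13:-→d14:-→d15:-→d16:-→d17:-→d18:-→d19:-→d20:-→d21:-→d22:-→d23:-→d24:-→d25:-→d26:-→d27:-→d28:H2  best=H2
  add 208.0.0.0/8 -> H4 at depth 8
  ? 63.240.107.224  path d0:-→d1:-→d2:-→d3:-→d4:-→d5:-→d6:-→d7:-→d8:-→d9:-→d10:-→d11:-→d12:-→d13:-→d14:-→d15:-→d16:-→d17:-→d18:-→d19:-→d20:-→d21:-→d22:-→d23:-→d24:-→d25:-→d26:-→d27:-→d28:H2  best=H2
  add 63.240.107.0/24 -> H3 at depth 24
  del 63.240.107.224/28 (clear depth 28)
  add 100.29.224.0/20 -> H3 at depth 20
  add 0.0.0.0/0 -> H5 at depth 0
  add 208.0.0.0/6 -> H0 at depth 6
  add 208.38.73.0/24 -> H1 at depth 24
  add 208.0.0.0/8 -> H7 at depth 8
  ? 63.240.107.62  path d0:H5→d1:-→d2:-→d3:-→d4:-→d5:-→d6:-→d7:-→d8:-→d9:-→d10:-→d11:-→d12:-→d13:-→d14:-→d15:-→d16:-→d17:-→d18:-→d19:-→d20:-→d21:-→d22:-→d23:-→d24:H3  best=H3
  add 0.0.0.0/1 -> H4 at depth 1
  add 208.38.64.0/18 -> H2 at depth 18
  add 63.240.107.0/24 -> H3 at depth 24
  ? 0.0.0.12  path d0:H5→d1:H4→d2:-  best=H4
  del 208.0.0.0/6 (clear depth 6)
  ? 63.240.107.143  path d0:H5→d1:H4→d2:-→d3:-→d4:-→d5:-→d6:-→d7:-→d8:-→d9:-→d10:-→d11:-→d12:-→d13:-→d14:-→d15:-→d16:-→d17:-→d18:-→d19:-→d20:-→d21:-→d22:-→d23:-→d24:H3→d25:-  best=H3
  add 0.0.0.0/0 -> H0 at depth 0
  add 208.38.73.0/24 -> H1 at depth 24
  add 208.0.0.0/8 -> H6 at depth 8
  add 208.0.0.0/8 -> H0 at depth 8
  add 208.38.73.192/28 -> H7 at depth 28
  add 100.29.227.64/28 -> H4 at depth 28
  ? 208.38.73.192  path d0:H0→d1:-→d2:-→d3:-→d4:-→d5:-→d6:-→d7:-→d8:H0→d9:-→d10:-→d11:-→d12:-→d13:-→d14:-→d15:-→d16:-→d17:-→d18:H2→d19:-→d20:-→d21:-→d22:-→d23:-→d24:H1→d25:-→d26:-→d27:-→d28:H7  best=H7
  ? 100.29.224.0  path d0:H0→d1:H4→d2:-→d3:-→d4:-→d5:-→d6:-→d7:-→d8:-→d9:-→d10:-→d11:-→d12:-→d13:-→d14:-→d15:-→d16:-→d17:-→d18:-→d19:-→d20:H3→d21:-→d22:-  best=H3
  ? 208.38.73.192  path d0:H0→d1:-→d2:-→d3:-→d4:-→d5:-→d6:-→d7:-→d8:H0→d9:-→d10:-→d11:-→d12:-→d13:-→d14:-→d15:-→d16:-→d17:-→d18:H2→d19:-→d20:-→d21:-→d22:-→d23:-→d24:H1→d25:-→d26:-→d27:-→d28:H7  best=H7
  ? 208.38.73.196  path d0:H0→d1:-→d2:-→d3:-→d4:-→d5:-→d6:-→d7:-→d8:H0→d9:-→d10:-→d11:-→d12:-→d13:-→d14:-→d15:-→d16:-→d17:-→d18:H2→d19:-→d20:-→d21:-→d22:-→d23:-→d24:H1→d25:-→d26:-→d27:-→d28:H7  best=H7
  add 208.38.73.0/24 -> H3 at depth 24
  add 202.0.0.0/8 -> H5 at depth 8
  add 202.250.32.0/19 -> H2 at depth 19
  add 208.32.0.0/13 -> H3 at depth 13
  add 100.29.227.0/24 -> H3 at depth 24
  add 63.240.0.0/12 -> H2 at depth 12
  add 202.250.58.0/24 -> H3 at depth 24
  add 202.240.0.0/12 -> H5 at depth 12
  ? 202.250.32.4  path d0:H0→d1:-→d2:-→d3:-→d4:-→d5:-→d6:-→d7:-→d8:H5→d9:-→d10:-→d11:-→d12:H5→d13:-→d14:-→d15:-→d16:-→d17:-→d18:-→d19:H2  best=H2
  ? 208.38.73.3  path d0:H0→d1:-→d2:-→d3:-→d4:-→d5:-→d6:-→d7:-→d8:H0→d9:-→d10:-→d11:-→d12:-→d13:H3→d14:-→d15:-→d16:-→d17:-→d18:H2→d19:-→d20:-→d21:-→d22:-→d23:-→d24:H3  best=H3

== LOOKUPS ==
["H2","H2","H3","H4","H3","H7","H3","H7","H7","H2","H3"]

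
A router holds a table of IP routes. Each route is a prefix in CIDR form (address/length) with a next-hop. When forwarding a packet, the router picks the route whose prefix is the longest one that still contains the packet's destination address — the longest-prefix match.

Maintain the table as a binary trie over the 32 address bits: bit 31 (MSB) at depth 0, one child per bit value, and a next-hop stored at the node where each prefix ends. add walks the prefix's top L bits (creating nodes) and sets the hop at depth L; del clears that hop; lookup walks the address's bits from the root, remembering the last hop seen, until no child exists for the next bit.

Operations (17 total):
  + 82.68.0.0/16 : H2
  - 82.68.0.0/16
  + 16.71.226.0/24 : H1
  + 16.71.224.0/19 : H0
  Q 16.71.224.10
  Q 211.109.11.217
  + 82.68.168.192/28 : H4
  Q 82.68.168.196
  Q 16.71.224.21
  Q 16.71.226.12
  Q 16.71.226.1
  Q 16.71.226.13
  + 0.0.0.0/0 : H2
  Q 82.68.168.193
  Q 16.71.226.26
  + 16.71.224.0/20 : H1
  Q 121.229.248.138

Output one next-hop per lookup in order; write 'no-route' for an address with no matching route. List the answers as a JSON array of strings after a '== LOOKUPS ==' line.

Trace:
  add 82.68.0.0/16 -> H2 at depth 16
  - 82.68.0.0/16 clear@16
  add 16.71.226.0/24 -> H1 at depth 24
  add 16.71.224.0/19 -> H0 at depth 19
  Q 16.71.224.10: descend 0001000001000111111000 ; hops seen [H0] ; pick H0
  Q 211.109.11.217: descend ε ; hops seen [∅] ; pick no-route
  add 82.68.168.192/28 -> H4 at depth 28
  Q 82.68.168.196: descend 0101001001000100101010001100 ; hops seen [H4] ; pick H4
  Q 16.71.224.21: descend 0001000001000111111000 ; hops seen [H0] ; pick H0
  Q 16.71.226.12: descend 000100000100011111100010 ; hops seen [H0,H1] ; pick H1
  Q 16.71.226.1: descend 000100000100011111100010 ; hops seen [H0,H1] ; pick H1
  Q 16.71.226.13: descend 000100000100011111100010 ; hops seen [H0,H1] ; pick H1
  add 0.0.0.0/0 -> H2 at depth 0
  Q 82.68.168.193: descend 0101001001000100101010001100 ; hops seen [H2,H4] ; pick H4
  Q 16.71.226.26: descend 000100000100011111100010 ; hops seen [H2,H0,H1] ; pick H1
  add 16.71.224.0/20 -> H1 at depth 20
  Q 121.229.248.138: descend 01 ; hops seen [H2] ; pick H2

== LOOKUPS ==
["H0","no-route","H4","H0","H1","H1","H1","H4","H1","H2"]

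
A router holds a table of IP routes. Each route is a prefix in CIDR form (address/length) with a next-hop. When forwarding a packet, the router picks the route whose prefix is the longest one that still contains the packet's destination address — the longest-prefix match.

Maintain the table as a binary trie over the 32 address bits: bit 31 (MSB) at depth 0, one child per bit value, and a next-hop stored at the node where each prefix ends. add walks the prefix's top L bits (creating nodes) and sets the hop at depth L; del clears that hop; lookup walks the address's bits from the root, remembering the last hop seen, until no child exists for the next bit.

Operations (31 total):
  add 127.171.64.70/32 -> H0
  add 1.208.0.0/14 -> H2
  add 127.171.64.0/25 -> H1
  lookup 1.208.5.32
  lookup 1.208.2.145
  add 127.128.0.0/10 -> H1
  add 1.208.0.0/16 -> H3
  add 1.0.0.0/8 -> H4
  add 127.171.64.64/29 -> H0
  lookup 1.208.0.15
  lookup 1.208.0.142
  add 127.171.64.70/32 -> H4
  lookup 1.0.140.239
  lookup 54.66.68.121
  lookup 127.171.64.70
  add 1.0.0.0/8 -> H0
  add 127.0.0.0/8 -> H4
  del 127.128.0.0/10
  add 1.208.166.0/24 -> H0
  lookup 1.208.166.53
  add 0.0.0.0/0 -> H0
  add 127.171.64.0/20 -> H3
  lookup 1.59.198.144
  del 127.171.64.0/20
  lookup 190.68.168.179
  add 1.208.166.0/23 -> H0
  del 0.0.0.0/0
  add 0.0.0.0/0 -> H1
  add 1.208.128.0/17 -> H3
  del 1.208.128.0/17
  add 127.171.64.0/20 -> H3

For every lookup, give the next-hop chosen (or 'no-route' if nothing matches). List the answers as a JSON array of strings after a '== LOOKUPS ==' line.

Trace:
  + 127.171.64.70/32 (H0) depth=32
  + 1.208.0.0/14 (H2) depth=14
  + 127.171.64.0/25 (H1) depth=25
  ? 1.208.5.32  path d0:-→d1:-→d2:-→d3:-→d4:-→d5:-→d6:-→d7:-→d8:-→d9:-→d10:-→d11:-→d12:-→d13:-→d14:H2  best=H2
  ? 1.208.2.145  path d0:-→d1:-→d2:-→d3:-→d4:-→d5:-→d6:-→d7:-→d8:-→d9:-→d10:-→d11:-→d12:-→d13:-→d14:H2  best=H2
  + 127.128.0.0/10 (H1) depth=10
  + 1.208.0.0/16 (H3) depth=16
  + 1.0.0.0/8 (H4) depth=8
  + 127.171.64.64/29 (H0) depth=29
  ? 1.208.0.15  path d0:-→d1:-→d2:-→d3:-→d4:-→d5:-→d6:-→d7:-→d8:H4→d9:-→d10:-→d11:-→d12:-→d13:-→d14:H2→d15:-→d16:H3  best=H3
  ? 1.208.0.142  path d0:-→d1:-→d2:-→d3:-→d4:-→d5:-→d6:-→d7:-→d8:H4→d9:-→d10:-→d11:-→d12:-→d13:-→d14:H2→d15:-→d16:H3  best=H3
  + 127.171.64.70/32 (H4) depth=32
  ? 1.0.140.239  path d0:-→d1:-→d2:-→d3:-→d4:-→d5:-→d6:-→d7:-→d8:H4  best=H4
  ? 54.66.68.121  path d0:-→d1:-→d2:-  best=no-route
  ? 127.171.64.70  path d0:-→d1:-→d2:-→d3:-→d4:-→d5:-→d6:-→d7:-→d8:-→d9:-→d10:H1→d11:-→d12:-→d13:-→d14:-→d15:-→d16:-→d17:-→d18:-→d19:-→d20:-→d21:-→d22:-→d23:-→d24:-→d25:H1→d26:-→d27:-→d28:-→d29:H0→d30:-→d31:-→d32:H4  best=H4
  + 1.0.0.0/8 (H0) depth=8
  + 127.0.0.0/8 (H4) depth=8
  del 127.128.0.0/10 (clear depth 10)
  + 1.208.166.0/24 (H0) depth=24
  ? 1.208.166.53  path d0:-→d1:-→d2:-→d3:-→d4:-→d5:-→d6:-→d7:-→d8:H0→d9:-→d10:-→d11:-→d12:-→d13:-→d14:H2→d15:-→d16:H3→d17:-→d18:-→d19:-→d20:-→d21:-→d22:-→d23:-→d24:H0  best=H0
  + 0.0.0.0/0 (H0) depth=0
  + 127.171.64.0/20 (H3) depth=20
  ? 1.59.198.144  path d0:H0→d1:-→d2:-→d3:-→d4:-→d5:-→d6:-→d7:-→d8:H0  best=H0
  del 127.171.64.0/20 (clear depth 20)
  ? 190.68.168.179  path d0:H0  best=H0
  + 1.208.166.0/23 (H0) depth=23
  del 0.0.0.0/0 (clear depth 0)
  + 0.0.0.0/0 (H1) depth=0
  + 1.208.128.0/17 (H3) depth=17
  del 1.208.128.0/17 (clear depth 17)
  + 127.171.64.0/20 (H3) depth=20

== LOOKUPS ==
["H2","H2","H3","H3","H4","no-route","H4","H0","H0","H0"]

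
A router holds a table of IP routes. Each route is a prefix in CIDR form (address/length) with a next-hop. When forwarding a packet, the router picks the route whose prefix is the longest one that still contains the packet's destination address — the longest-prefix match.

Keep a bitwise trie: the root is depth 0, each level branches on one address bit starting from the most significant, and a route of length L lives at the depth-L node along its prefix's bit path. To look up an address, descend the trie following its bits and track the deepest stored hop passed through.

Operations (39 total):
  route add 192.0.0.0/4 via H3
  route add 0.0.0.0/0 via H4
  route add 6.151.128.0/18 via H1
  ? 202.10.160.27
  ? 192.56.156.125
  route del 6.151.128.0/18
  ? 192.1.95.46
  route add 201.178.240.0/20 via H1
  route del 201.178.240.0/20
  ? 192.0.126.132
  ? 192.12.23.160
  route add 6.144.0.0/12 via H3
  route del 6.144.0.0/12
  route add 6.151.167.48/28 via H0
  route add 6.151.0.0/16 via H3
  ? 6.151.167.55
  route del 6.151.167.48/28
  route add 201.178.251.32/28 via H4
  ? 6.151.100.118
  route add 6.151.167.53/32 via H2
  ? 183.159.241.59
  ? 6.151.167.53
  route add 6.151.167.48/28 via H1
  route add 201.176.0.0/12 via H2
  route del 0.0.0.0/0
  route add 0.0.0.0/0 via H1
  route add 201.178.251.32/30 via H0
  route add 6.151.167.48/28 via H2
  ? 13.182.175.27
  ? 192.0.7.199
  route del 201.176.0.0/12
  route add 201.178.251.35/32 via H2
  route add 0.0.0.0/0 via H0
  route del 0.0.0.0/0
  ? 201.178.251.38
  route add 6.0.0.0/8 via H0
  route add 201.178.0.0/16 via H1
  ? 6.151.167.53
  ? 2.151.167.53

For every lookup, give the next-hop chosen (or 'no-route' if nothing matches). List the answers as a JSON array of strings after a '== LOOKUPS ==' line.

Apply in order:
  add 192.0.0.0/4 -> H3 at depth 4
  add 0.0.0.0/0 -> H4 at depth 0
  add 6.151.128.0/18 -> H1 at depth 18
  ? 202.10.160.27  path d0:H4→d1:-→d2:-→d3:-→d4:H3  best=H3
  ? 192.56.156.125  path d0:H4→d1:-→d2:-→d3:-→d4:H3  best=H3
  - 6.151.128.0/18 clear@18
  ? 192.1.95.46  path d0:H4→d1:-→d2:-→d3:-→d4:H3  best=H3
  add 201.178.240.0/20 -> H1 at depth 20
  - 201.178.240.0/20 clear@20
  ? 192.0.126.132  path d0:H4→d1:-→d2:-→d3:-→d4:H3  best=H3
  ? 192.12.23.160  path d0:H4→d1:-→d2:-→d3:-→d4:H3  best=H3
  add 6.144.0.0/12 -> H3 at depth 12
  - 6.144.0.0/12 clear@12
  add 6.151.167.48/28 -> H0 at depth 28
  add 6.151.0.0/16 -> H3 at depth 16
  ? 6.151.167.55  path d0:H4→d1:-→d2:-→d3:-→d4:-→d5:-→d6:-→d7:-→d8:-→d9:-→d10:-→d11:-→d12:-→d13:-→d14:-→d15:-→d16:H3→d17:-→d18:-→d19:-→d20:-→d21:-→d22:-→d23:-→d24:-→d25:-→d26:-→d27:-→d28:H0  best=H0
  - 6.151.167.48/28 clear@28
  add 201.178.251.32/28 -> H4 at depth 28
  ? 6.151.100.118  path d0:H4→d1:-→d2:-→d3:-→d4:-→d5:-→d6:-→d7:-→d8:-→d9:-→d10:-→d11:-→d12:-→d13:-→d14:-→d15:-→d16:H3  best=H3
  add 6.151.167.53/32 -> H2 at depth 32
  ? 183.159.241.59  path d0:H4→d1:-  best=H4
  ? 6.151.167.53  path d0:H4→d1:-→d2:-→d3:-→d4:-→d5:-→d6:-→d7:-→d8:-→d9:-→d10:-→d11:-→d12:-→d13:-→d14:-→d15:-→d16:H3→d17:-→d18:-→d19:-→d20:-→d21:-→d22:-→d23:-→d24:-→d25:-→d26:-→d27:-→d28:-→d29:-→d30:-→d31:-→d32:H2  best=H2
  add 6.151.167.48/28 -> H1 at depth 28
  add 201.176.0.0/12 -> H2 at depth 12
  - 0.0.0.0/0 clear@0
  add 0.0.0.0/0 -> H1 at depth 0
  add 201.178.251.32/30 -> H0 at depth 30
  add 6.151.167.48/28 -> H2 at depth 28
  ? 13.182.175.27  path d0:H1→d1:-→d2:-→d3:-→d4:-  best=H1
  ? 192.0.7.199  path d0:H1→d1:-→d2:-→d3:-→d4:H3  best=H3
  - 201.176.0.0/12 clear@12
  add 201.178.251.35/32 -> H2 at depth 32
  add 0.0.0.0/0 -> H0 at depth 0
  - 0.0.0.0/0 clear@0
  ? 201.178.251.38  path d0:-→d1:-→d2:-→d3:-→d4:H3→d5:-→d6:-→d7:-→d8:-→d9:-→d10:-→d11:-→d12:-→d13:-→d14:-→d15:-→d16:-→d17:-→d18:-→d19:-→d20:-→d21:-→d22:-→d23:-→d24:-→d25:-→d26:-→d27:-→d28:H4→d29:-  best=H4
  add 6.0.0.0/8 -> H0 at depth 8
  add 201.178.0.0/16 -> H1 at depth 16
  ? 6.151.167.53  path d0:-→d1:-→d2:-→d3:-→d4:-→d5:-→d6:-→d7:-→d8:H0→d9:-→d10:-→d11:-→d12:-→d13:-→d14:-→d15:-→d16:H3→d17:-→d18:-→d19:-→d20:-→d21:-→d22:-→d23:-→d24:-→d25:-→d26:-→d27:-→d28:H2→d29:-→d30:-→d31:-→d32:H2  best=H2
  ? 2.151.167.53  path d0:-→d1:-→d2:-→d3:-→d4:-→d5:-  best=no-route

== LOOKUPS ==
["H3","H3","H3","H3","H3","H0","H3","H4","H2","H1","H3","H4","H2","no-route"]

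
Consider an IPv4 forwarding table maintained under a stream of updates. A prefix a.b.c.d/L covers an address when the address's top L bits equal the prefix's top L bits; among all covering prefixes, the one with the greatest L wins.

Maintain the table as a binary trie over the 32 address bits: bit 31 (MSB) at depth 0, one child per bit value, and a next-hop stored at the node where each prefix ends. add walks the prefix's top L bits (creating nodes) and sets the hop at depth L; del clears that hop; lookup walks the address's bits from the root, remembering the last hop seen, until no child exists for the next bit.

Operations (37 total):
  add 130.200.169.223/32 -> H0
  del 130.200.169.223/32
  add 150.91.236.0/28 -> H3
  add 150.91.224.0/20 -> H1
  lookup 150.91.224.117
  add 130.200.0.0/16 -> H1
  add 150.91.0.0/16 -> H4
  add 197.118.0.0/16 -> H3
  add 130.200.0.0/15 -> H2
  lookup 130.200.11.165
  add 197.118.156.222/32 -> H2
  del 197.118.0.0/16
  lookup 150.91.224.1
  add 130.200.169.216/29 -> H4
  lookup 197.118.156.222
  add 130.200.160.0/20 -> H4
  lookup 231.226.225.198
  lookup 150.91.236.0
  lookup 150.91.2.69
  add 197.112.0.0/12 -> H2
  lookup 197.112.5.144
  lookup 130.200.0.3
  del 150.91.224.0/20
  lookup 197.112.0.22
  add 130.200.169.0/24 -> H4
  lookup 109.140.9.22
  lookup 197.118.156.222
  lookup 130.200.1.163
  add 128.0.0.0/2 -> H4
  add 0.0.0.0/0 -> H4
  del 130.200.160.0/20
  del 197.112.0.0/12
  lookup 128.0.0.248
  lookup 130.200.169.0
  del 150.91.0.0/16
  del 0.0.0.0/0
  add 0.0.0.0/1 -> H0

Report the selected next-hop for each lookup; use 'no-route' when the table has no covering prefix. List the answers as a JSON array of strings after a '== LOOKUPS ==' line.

Apply in order:
  + 130.200.169.223/32 (H0) depth=32
  del 130.200.169.223/32 (clear depth 32)
  + 150.91.236.0/28 (H3) depth=28
  + 150.91.224.0/20 (H1) depth=20
  ? 150.91.224.117  path d0:-→d1:-→d2:-→d3:-→d4:-→d5:-→d6:-→d7:-→d8:-→d9:-→d10:-→d11:-→d12:-→d13:-→d14:-→d15:-→d16:-→d17:-→d18:-→d19:-→d20:H1  best=H1
  + 130.200.0.0/16 (H1) depth=16
  + 150.91.0.0/16 (H4) depth=16
  + 197.118.0.0/16 (H3) depth=16
  + 130.200.0.0/15 (H2) depth=15
  ? 130.200.11.165  path d0:-→d1:-→d2:-→d3:-→d4:-→d5:-→d6:-→d7:-→d8:-→d9:-→d10:-→d11:-→d12:-→d13:-→d14:-→d15:H2→d16:H1  best=H1
  + 197.118.156.222/32 (H2) depth=32
  del 197.118.0.0/16 (clear depth 16)
  ? 150.91.224.1  path d0:-→d1:-→d2:-→d3:-→d4:-→d5:-→d6:-→d7:-→d8:-→d9:-→d10:-→d11:-→d12:-→d13:-→d14:-→d15:-→d16:H4→d17:-→d18:-→d19:-→d20:H1  best=H1
  + 130.200.169.216/29 (H4) depth=29
  ? 197.118.156.222  path d0:-→d1:-→d2:-→d3:-→d4:-→d5:-→d6:-→d7:-→d8:-→d9:-→d10:-→d11:-→d12:-→d13:-→d14:-→d15:-→d16:-→d17:-→d18:-→d19:-→d20:-→d21:-→d22:-→d23:-→d24:-→d25:-→d26:-→d27:-→d28:-→d29:-→d30:-→d31:-→d32:H2  best=H2
  + 130.200.160.0/20 (H4) depth=20
  ? 231.226.225.198  path d0:-→d1:-→d2:-  best=no-route
  ? 150.91.236.0  path d0:-→d1:-→d2:-→d3:-→d4:-→d5:-→d6:-→d7:-→d8:-→d9:-→d10:-→d11:-→d12:-→d13:-→d14:-→d15:-→d16:H4→d17:-→d18:-→d19:-→d20:H1→d21:-→d22:-→d23:-→d24:-→d25:-→d26:-→d27:-→d28:H3  best=H3
  ? 150.91.2.69  path d0:-→d1:-→d2:-→d3:-→d4:-→d5:-→d6:-→d7:-→d8:-→d9:-→d10:-→d11:-→d12:-→d13:-→d14:-→d15:-→d16:H4  best=H4
  + 197.112.0.0/12 (H2) depth=12
  ? 197.112.5.144  path d0:-→d1:-→d2:-→d3:-→d4:-→d5:-→d6:-→d7:-→d8:-→d9:-→d10:-→d11:-→d12:H2→d13:-  best=H2
  ? 130.200.0.3  path d0:-→d1:-→d2:-→d3:-→d4:-→d5:-→d6:-→d7:-→d8:-→d9:-→d10:-→d11:-→d12:-→d13:-→d14:-→d15:H2→d16:H1  best=H1
  del 150.91.224.0/20 (clear depth 20)
  ? 197.112.0.22  path d0:-→d1:-→d2:-→d3:-→d4:-→d5:-→d6:-→d7:-→d8:-→d9:-→d10:-→d11:-→d12:H2→d13:-  best=H2
  + 130.200.169.0/24 (H4) depth=24
  ? 109.140.9.22  path d0:-  best=no-route
  ? 197.118.156.222  path d0:-→d1:-→d2:-→d3:-→d4:-→d5:-→d6:-→d7:-→d8:-→d9:-→d10:-→d11:-→d12:H2→d13:-→d14:-→d15:-→d16:-→d17:-→d18:-→d19:-→d20:-→d21:-→d22:-→d23:-→d24:-→d25:-→d26:-→d27:-→d28:-→d29:-→d30:-→d31:-→d32:H2  best=H2
  ? 130.200.1.163  path d0:-→d1:-→d2:-→d3:-→d4:-→d5:-→d6:-→d7:-→d8:-→d9:-→d10:-→d11:-→d12:-→d13:-→d14:-→d15:H2→d16:H1  best=H1
  + 128.0.0.0/2 (H4) depth=2
  + 0.0.0.0/0 (H4) depth=0
  del 130.200.160.0/20 (clear depth 20)
  del 197.112.0.0/12 (clear depth 12)
  ? 128.0.0.248  path d0:H4→d1:-→d2:H4→d3:-→d4:-→d5:-→d6:-  best=H4
  ? 130.200.169.0  path d0:H4→d1:-→d2:H4→d3:-→d4:-→d5:-→d6:-→d7:-→d8:-→d9:-→d10:-→d11:-→d12:-→d13:-→d14:-→d15:H2→d16:H1→d17:-→d18:-→d19:-→d20:-→d21:-→d22:-→d23:-→d24:H4  best=H4
  del 150.91.0.0/16 (clear depth 16)
  del 0.0.0.0/0 (clear depth 0)
  + 0.0.0.0/1 (H0) depth=1

== LOOKUPS ==
["H1","H1","H1","H2","no-route","H3","H4","H2","H1","H2","no-route","H2","H1","H4","H4"]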